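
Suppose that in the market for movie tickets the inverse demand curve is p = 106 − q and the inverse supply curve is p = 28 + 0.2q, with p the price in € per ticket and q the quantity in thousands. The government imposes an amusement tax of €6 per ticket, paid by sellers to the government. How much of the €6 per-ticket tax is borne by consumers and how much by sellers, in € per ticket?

Consumers bear €5 per ticket; sellers bear €1 per ticket.

Rewrite in direct form: qd = 106 − p and qs = 5p − 140.
Before the tax: set 106 − p = 5p − 140 → p* = €41, q* = 65.
With the tax collected from sellers, supply shifts: qs = 5(p − 6) − 140.
Solving gives q = 60 with consumers paying €46 and sellers receiving €40 (the €6 wedge).
Burden on consumers: €5; on sellers: €1. (They sum to €6.)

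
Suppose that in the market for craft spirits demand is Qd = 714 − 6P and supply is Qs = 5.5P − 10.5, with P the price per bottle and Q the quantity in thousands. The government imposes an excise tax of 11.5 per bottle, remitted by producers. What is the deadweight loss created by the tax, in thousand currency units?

Before the tax: set 714 − 6P = 5.5P − 10.5 → P* = 63, Q* = 336.
With the tax collected from producers, supply shifts: Qs = 5.5(P − 11.5) − 10.5.
Solving gives Q = 303 with consumers paying 68.5 and producers receiving 57 (the 11.5 wedge).
Quantity falls by |ΔQ| = |336 − 303| = 33.
DWL = ½ · t · |ΔQ| = ½ · 11.5 · 33 = 189.75.

Deadweight loss = 189.75 thousand.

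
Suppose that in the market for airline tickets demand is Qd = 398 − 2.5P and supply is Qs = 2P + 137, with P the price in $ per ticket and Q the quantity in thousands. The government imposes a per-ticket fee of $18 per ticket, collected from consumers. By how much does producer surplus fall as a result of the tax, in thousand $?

Producer surplus falls by $2430 thousand.

Before the tax: set 398 − 2.5P = 2P + 137 → P* = $58, Q* = 253.
With the tax collected from consumers, demand (in seller-price terms) shifts: Qd = 398 − 2.5(P + 18).
New equilibrium: consumers pay $66, suppliers receive $48, Q = 233. (Wedge: Pb − Ps = 18.)
ΔPS is the trapezoid between Q = 233 and Q = 253 of height $10: ½ · (253 + 233) · 10 = $2430.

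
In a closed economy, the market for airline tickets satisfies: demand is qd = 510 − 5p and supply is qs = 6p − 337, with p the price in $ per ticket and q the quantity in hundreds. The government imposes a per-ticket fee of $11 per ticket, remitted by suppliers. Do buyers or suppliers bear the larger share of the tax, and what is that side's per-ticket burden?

Before the tax: set 510 − 5p = 6p − 337 → p* = $77, q* = 125.
With the tax collected from suppliers, supply shifts: qs = 6(p − 11) − 337.
New equilibrium: buyers pay $83, suppliers receive $72, q = 95. (Wedge: pb − ps = 11.)
Per-ticket burden: buyers $6, suppliers $5.
Buyers take the larger share because demand is less price-elastic here (demand slope 5 vs supply slope 6).

Buyers bear the larger share: $6 per ticket.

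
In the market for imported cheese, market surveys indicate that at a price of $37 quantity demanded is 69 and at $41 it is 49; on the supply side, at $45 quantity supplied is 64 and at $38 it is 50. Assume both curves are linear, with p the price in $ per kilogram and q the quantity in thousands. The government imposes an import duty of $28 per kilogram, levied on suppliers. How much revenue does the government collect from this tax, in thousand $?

Demand slope: (49 − 69)/(41 − 37) = -5, so qd = 254 − 5p.
Supply slope: (50 − 64)/(38 − 45) = 2, so qs = 2p − 26.
Without the tax, 254 − 5p = 2p − 26 gives 7p = 280, so p* = $40 and q* = 54.
With the tax collected from suppliers, supply shifts: qs = 2(p − 28) − 26.
New equilibrium: consumers pay $48, suppliers receive $20, q = 14. (Wedge: pb − ps = 28.)
Revenue = t · Q = 28 · 14 = $392.

Tax revenue = $392 thousand.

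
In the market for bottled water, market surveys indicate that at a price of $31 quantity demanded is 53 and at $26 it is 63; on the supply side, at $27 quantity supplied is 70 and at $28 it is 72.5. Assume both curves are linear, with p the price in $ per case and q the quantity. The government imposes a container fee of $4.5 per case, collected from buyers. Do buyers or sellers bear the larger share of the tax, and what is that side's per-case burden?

Demand slope: (63 − 53)/(26 − 31) = -2, so qd = 115 − 2p.
Supply slope: (72.5 − 70)/(28 − 27) = 2.5, so qs = 2.5p + 2.5.
Before the tax: set 115 − 2p = 2.5p + 2.5 → p* = $25, q* = 65.
With the tax collected from buyers, demand (in seller-price terms) shifts: qd = 115 − 2(p + 4.5).
New equilibrium: buyers pay $27.5, sellers receive $23, q = 60. (Wedge: pb − ps = 4.5.)
Per-case burden: buyers $2.5, sellers $2.
Buyers take the larger share because demand is less price-elastic here (demand slope 2 vs supply slope 2.5).
The less price-elastic side of the market bears the larger share of a per-unit tax.

Buyers bear the larger share: $2.5 per case.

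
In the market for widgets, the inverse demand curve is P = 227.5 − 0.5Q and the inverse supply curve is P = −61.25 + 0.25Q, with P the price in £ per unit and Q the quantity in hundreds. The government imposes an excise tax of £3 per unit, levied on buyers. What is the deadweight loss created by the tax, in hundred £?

Deadweight loss = £6 hundred.

Rewrite in direct form: Qd = 455 − 2P and Qs = 4P + 245.
Before the tax: set 455 − 2P = 4P + 245 → P* = £35, Q* = 385.
With the tax collected from buyers, demand (in seller-price terms) shifts: Qd = 455 − 2(P + 3).
New equilibrium: buyers pay £37, producers receive £34, Q = 381. (Wedge: Pb − Ps = 3.)
Quantity falls by |ΔQ| = |385 − 381| = 4.
DWL = ½ · t · |ΔQ| = ½ · 3 · 4 = £6.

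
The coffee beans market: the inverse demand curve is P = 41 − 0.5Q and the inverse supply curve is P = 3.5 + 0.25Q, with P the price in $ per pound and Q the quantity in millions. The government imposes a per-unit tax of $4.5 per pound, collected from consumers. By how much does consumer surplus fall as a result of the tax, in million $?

Rewrite in direct form: Qd = 82 − 2P and Qs = 4P − 14.
Without the tax, 82 − 2P = 4P − 14 gives 6P = 96, so P* = $16 and Q* = 50.
With the tax collected from consumers, demand (in seller-price terms) shifts: Qd = 82 − 2(P + 4.5).
Solving gives Q = 44 with consumers paying $19 and suppliers receiving $14.5 (the $4.5 wedge).
ΔCS is the trapezoid between Q = 44 and Q = 50 of height $3: ½ · (50 + 44) · 3 = $141.

Consumer surplus falls by $141 million.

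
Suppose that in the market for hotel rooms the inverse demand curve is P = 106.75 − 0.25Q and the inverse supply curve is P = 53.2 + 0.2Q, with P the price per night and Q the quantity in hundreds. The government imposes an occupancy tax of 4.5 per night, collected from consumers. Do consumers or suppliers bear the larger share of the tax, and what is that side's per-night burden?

Inverting to Q(P) form: Qd = 427 − 4P; Qs = 5P − 266.
Without the tax, 427 − 4P = 5P − 266 gives 9P = 693, so P* = 77 and Q* = 119.
With the tax collected from consumers, demand (in seller-price terms) shifts: Qd = 427 − 4(P + 4.5).
Solving gives Q = 109 with consumers paying 79.5 and suppliers receiving 75 (the 4.5 wedge).
Per-night burden: consumers 2.5, suppliers 2.
Consumers take the larger share because demand is less price-elastic here (demand slope 4 vs supply slope 5).

Consumers bear the larger share: 2.5 per night.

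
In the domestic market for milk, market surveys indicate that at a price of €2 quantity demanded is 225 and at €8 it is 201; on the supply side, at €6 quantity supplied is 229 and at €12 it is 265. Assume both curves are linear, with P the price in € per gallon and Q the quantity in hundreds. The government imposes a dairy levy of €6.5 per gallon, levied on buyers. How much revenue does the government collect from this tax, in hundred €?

Demand slope: (201 − 225)/(8 − 2) = -4, so Qd = 233 − 4P.
Supply slope: (265 − 229)/(12 − 6) = 6, so Qs = 6P + 193.
Without the tax, 233 − 4P = 6P + 193 gives 10P = 40, so P* = €4 and Q* = 217.
With the tax collected from buyers, demand (in seller-price terms) shifts: Qd = 233 − 4(P + 6.5).
Solving gives Q = 201.4 with buyers paying €7.9 and producers receiving €1.4 (the €6.5 wedge).
Revenue = t · Q = 6.5 · 201.4 = €1309.1.

Tax revenue = €1309.1 hundred.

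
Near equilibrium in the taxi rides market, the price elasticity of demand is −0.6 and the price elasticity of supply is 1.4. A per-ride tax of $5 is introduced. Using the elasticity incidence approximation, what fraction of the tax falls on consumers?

Consumers' share ≈ 0.7.

Incidence ratio: consumers' share ≈ εs / (εs + |εd|) = 1.4 / (1.4 + 0.6) = 0.7.
Supply is the more elastic side, so consumers bear the larger share.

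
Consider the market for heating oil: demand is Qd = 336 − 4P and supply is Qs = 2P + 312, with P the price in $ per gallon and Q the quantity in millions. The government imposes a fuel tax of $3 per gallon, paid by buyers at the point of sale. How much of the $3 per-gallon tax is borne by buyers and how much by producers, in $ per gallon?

Before the tax: set 336 − 4P = 2P + 312 → P* = $4, Q* = 320.
With the tax collected from buyers, demand (in seller-price terms) shifts: Qd = 336 − 4(P + 3).
New equilibrium: buyers pay $5, producers receive $2, Q = 316. (Wedge: Pb − Ps = 3.)
Burden on buyers: $1; on producers: $2. (They sum to $3.)

Buyers bear $1 per gallon; producers bear $2 per gallon.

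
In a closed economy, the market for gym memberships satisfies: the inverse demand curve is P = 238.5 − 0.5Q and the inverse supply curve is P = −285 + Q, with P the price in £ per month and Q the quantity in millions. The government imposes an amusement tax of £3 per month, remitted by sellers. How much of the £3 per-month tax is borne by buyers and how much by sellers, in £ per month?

Buyers bear £1 per month; sellers bear £2 per month.

Inverting to Q(P) form: Qd = 477 − 2P; Qs = P + 285.
Without the tax, 477 − 2P = P + 285 gives 3P = 192, so P* = £64 and Q* = 349.
With the tax collected from sellers, supply shifts: Qs = (P − 3) + 285.
New equilibrium: buyers pay £65, sellers receive £62, Q = 347. (Wedge: Pb − Ps = 3.)
Burden on buyers: £1; on sellers: £2. (They sum to £3.)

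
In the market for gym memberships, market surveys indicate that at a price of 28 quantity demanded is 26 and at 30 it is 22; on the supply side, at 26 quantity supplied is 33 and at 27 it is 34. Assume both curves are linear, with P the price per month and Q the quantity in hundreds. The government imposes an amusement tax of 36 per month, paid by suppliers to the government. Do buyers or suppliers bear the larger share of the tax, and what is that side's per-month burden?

Suppliers bear the larger share: 24 per month.

Demand slope: (22 − 26)/(30 − 28) = -2, so Qd = 82 − 2P.
Supply slope: (34 − 33)/(27 − 26) = 1, so Qs = P + 7.
Without the tax, 82 − 2P = P + 7 gives 3P = 75, so P* = 25 and Q* = 32.
With the tax collected from suppliers, supply shifts: Qs = (P − 36) + 7.
New equilibrium: buyers pay 37, suppliers receive 1, Q = 8. (Wedge: Pb − Ps = 36.)
Per-month burden: buyers 12, suppliers 24.
Suppliers take the larger share because supply is less price-elastic here (demand slope 2 vs supply slope 1).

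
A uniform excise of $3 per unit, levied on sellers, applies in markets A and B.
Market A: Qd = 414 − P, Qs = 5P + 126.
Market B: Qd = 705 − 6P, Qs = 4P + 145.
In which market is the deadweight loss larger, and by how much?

Market A: pre-tax P* = $48, Q* = 366; post-tax Q = 363.5; deadweight loss = $3.75.
Market B: pre-tax P* = $56, Q* = 369; post-tax Q = 361.8; deadweight loss = $10.8.
Difference: $3.75 vs $10.8 → market B is larger by $7.05.

Market B, by $7.05.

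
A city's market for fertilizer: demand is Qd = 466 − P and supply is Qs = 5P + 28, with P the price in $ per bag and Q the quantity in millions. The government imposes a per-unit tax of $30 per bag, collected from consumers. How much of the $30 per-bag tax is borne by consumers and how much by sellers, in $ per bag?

Consumers bear $25 per bag; sellers bear $5 per bag.

Before the tax: set 466 − P = 5P + 28 → P* = $73, Q* = 393.
With the tax collected from consumers, demand (in seller-price terms) shifts: Qd = 466 − (P + 30).
Solving gives Q = 368 with consumers paying $98 and sellers receiving $68 (the $30 wedge).
Burden on consumers: $25; on sellers: $5. (They sum to $30.)
The less price-elastic side of the market bears the larger share of a per-unit tax.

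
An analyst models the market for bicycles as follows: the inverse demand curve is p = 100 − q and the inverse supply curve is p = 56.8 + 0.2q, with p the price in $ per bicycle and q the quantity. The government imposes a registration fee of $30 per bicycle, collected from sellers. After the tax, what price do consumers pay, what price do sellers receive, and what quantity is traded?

Consumers pay $89; sellers receive $59; quantity = 11.

Rewrite in direct form: qd = 100 − p and qs = 5p − 284.
Before the tax: set 100 − p = 5p − 284 → p* = $64, q* = 36.
With the tax collected from sellers, supply shifts: qs = 5(p − 30) − 284.
New equilibrium: consumers pay $89, sellers receive $59, q = 11. (Wedge: pb − ps = 30.)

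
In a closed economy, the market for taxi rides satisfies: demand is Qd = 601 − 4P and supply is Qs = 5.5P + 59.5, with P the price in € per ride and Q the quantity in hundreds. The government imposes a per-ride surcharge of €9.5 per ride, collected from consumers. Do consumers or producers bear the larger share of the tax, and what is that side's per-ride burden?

Without the tax, 601 − 4P = 5.5P + 59.5 gives 9.5P = 541.5, so P* = €57 and Q* = 373.
With the tax collected from consumers, demand (in seller-price terms) shifts: Qd = 601 − 4(P + 9.5).
Solving gives Q = 351 with consumers paying €62.5 and producers receiving €53 (the €9.5 wedge).
Per-ride burden: consumers €5.5, producers €4.
Consumers take the larger share because demand is less price-elastic here (demand slope 4 vs supply slope 5.5).
The less price-elastic side of the market bears the larger share of a per-unit tax.

Consumers bear the larger share: €5.5 per ride.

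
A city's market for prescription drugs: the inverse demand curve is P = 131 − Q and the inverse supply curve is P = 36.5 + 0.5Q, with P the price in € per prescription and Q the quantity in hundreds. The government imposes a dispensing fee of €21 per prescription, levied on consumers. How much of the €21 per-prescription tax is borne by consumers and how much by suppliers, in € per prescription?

Rewrite in direct form: Qd = 131 − P and Qs = 2P − 73.
Before the tax: set 131 − P = 2P − 73 → P* = €68, Q* = 63.
With the tax collected from consumers, demand (in seller-price terms) shifts: Qd = 131 − (P + 21).
Solving gives Q = 49 with consumers paying €82 and suppliers receiving €61 (the €21 wedge).
Burden on consumers: €14; on suppliers: €7. (They sum to €21.)

Consumers bear €14 per prescription; suppliers bear €7 per prescription.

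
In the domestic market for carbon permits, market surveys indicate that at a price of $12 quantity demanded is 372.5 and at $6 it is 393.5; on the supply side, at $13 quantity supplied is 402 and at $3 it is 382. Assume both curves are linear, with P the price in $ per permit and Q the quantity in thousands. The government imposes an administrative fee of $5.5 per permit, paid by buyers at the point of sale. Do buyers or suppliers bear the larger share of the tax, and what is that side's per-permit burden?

Suppliers bear the larger share: $3.5 per permit.

Demand slope: (393.5 − 372.5)/(6 − 12) = -3.5, so Qd = 414.5 − 3.5P.
Supply slope: (382 − 402)/(3 − 13) = 2, so Qs = 2P + 376.
Without the tax, 414.5 − 3.5P = 2P + 376 gives 5.5P = 38.5, so P* = $7 and Q* = 390.
With the tax collected from buyers, demand (in seller-price terms) shifts: Qd = 414.5 − 3.5(P + 5.5).
New equilibrium: buyers pay $9, suppliers receive $3.5, Q = 383. (Wedge: Pb − Ps = 5.5.)
Per-permit burden: buyers $2, suppliers $3.5.
Suppliers take the larger share because supply is less price-elastic here (demand slope 3.5 vs supply slope 2).
The less price-elastic side of the market bears the larger share of a per-unit tax.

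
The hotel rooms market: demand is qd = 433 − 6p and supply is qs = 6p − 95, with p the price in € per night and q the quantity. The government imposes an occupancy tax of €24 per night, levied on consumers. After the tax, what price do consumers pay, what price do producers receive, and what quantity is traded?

Before the tax: set 433 − 6p = 6p − 95 → p* = €44, q* = 169.
With the tax collected from consumers, demand (in seller-price terms) shifts: qd = 433 − 6(p + 24).
New equilibrium: consumers pay €56, producers receive €32, q = 97. (Wedge: pb − ps = 24.)
The less price-elastic side of the market bears the larger share of a per-unit tax.

Consumers pay €56; producers receive €32; quantity = 97.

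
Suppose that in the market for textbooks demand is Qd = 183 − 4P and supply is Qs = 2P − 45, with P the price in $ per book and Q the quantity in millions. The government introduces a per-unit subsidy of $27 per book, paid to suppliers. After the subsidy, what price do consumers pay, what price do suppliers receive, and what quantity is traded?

Before the subsidy: set 183 − 4P = 2P − 45 → P* = $38, Q* = 31.
With a per-unit subsidy paid to suppliers, each receives P + 27 per unit sold, so supply becomes Qs = 2(P + 27) − 45.
Solving gives Q = 67 with consumers paying $29 and suppliers receiving $56 (the $27 wedge).

Consumers pay $29; suppliers receive $56; quantity = 67.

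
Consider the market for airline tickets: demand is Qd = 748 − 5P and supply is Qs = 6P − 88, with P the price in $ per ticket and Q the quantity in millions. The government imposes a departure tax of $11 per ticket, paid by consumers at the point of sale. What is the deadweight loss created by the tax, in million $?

Before the tax: set 748 − 5P = 6P − 88 → P* = $76, Q* = 368.
With the tax collected from consumers, demand (in seller-price terms) shifts: Qd = 748 − 5(P + 11).
New equilibrium: consumers pay $82, suppliers receive $71, Q = 338. (Wedge: Pb − Ps = 11.)
Quantity falls by |ΔQ| = |368 − 338| = 30.
DWL = ½ · t · |ΔQ| = ½ · 11 · 30 = $165.

Deadweight loss = $165 million.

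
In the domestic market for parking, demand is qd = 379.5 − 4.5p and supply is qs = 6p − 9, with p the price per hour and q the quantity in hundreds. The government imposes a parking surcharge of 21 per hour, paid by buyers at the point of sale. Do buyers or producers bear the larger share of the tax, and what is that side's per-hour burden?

Without the tax, 379.5 − 4.5p = 6p − 9 gives 10.5p = 388.5, so p* = 37 and q* = 213.
With the tax collected from buyers, demand (in seller-price terms) shifts: qd = 379.5 − 4.5(p + 21).
New equilibrium: buyers pay 49, producers receive 28, q = 159. (Wedge: pb − ps = 21.)
Per-hour burden: buyers 12, producers 9.
Buyers take the larger share because demand is less price-elastic here (demand slope 4.5 vs supply slope 6).

Buyers bear the larger share: 12 per hour.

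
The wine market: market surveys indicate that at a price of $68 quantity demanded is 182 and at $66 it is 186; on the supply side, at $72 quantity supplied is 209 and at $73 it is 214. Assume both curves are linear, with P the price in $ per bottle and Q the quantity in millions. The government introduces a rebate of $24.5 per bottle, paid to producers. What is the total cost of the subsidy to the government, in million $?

Demand slope: (186 − 182)/(66 − 68) = -2, so Qd = 318 − 2P.
Supply slope: (214 − 209)/(73 − 72) = 5, so Qs = 5P − 151.
Without the subsidy, 318 − 2P = 5P − 151 gives 7P = 469, so P* = $67 and Q* = 184.
With a per-unit subsidy paid to producers, each receives P + 24.5 per unit sold, so supply becomes Qs = 5(P + 24.5) − 151.
New equilibrium: buyers pay $49.5, producers receive $74, Q = 219. (Wedge: Pb − Ps = −24.5.)
Outlay = t · Q = 24.5 · 219 = $5365.5.

Government outlay = $5365.5 million.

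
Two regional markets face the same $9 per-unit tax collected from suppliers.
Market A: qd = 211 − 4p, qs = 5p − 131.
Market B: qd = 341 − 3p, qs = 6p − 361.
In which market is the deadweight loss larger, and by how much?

Market A: pre-tax p* = $38, q* = 59; post-tax q = 39; deadweight loss = $90.
Market B: pre-tax p* = $78, q* = 107; post-tax q = 89; deadweight loss = $81.
Difference: $90 vs $81 → market A is larger by $9.

Market A, by $9.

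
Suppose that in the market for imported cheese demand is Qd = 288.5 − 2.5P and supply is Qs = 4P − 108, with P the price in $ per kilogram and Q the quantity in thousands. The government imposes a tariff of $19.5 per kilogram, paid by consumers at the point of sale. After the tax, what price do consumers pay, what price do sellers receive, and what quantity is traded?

Consumers pay $73; sellers receive $53.5; quantity = 106.

Without the tax, 288.5 − 2.5P = 4P − 108 gives 6.5P = 396.5, so P* = $61 and Q* = 136.
With the tax collected from consumers, demand (in seller-price terms) shifts: Qd = 288.5 − 2.5(P + 19.5).
Solving gives Q = 106 with consumers paying $73 and sellers receiving $53.5 (the $19.5 wedge).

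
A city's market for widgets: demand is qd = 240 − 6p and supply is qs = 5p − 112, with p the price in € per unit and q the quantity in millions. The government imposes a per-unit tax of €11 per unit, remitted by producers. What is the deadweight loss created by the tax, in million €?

Without the tax, 240 − 6p = 5p − 112 gives 11p = 352, so p* = €32 and q* = 48.
With the tax collected from producers, supply shifts: qs = 5(p − 11) − 112.
New equilibrium: buyers pay €37, producers receive €26, q = 18. (Wedge: pb − ps = 11.)
Quantity falls by |ΔQ| = |48 − 18| = 30.
DWL = ½ · t · |ΔQ| = ½ · 11 · 30 = €165.

Deadweight loss = €165 million.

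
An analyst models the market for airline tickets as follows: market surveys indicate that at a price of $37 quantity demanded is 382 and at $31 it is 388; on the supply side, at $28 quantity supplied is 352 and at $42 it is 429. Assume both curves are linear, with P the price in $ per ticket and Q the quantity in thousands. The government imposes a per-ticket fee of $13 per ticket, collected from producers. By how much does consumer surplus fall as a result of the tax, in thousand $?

Demand slope: (388 − 382)/(31 − 37) = -1, so Qd = 419 − P.
Supply slope: (429 − 352)/(42 − 28) = 5.5, so Qs = 5.5P + 198.
Without the tax, 419 − P = 5.5P + 198 gives 6.5P = 221, so P* = $34 and Q* = 385.
With the tax collected from producers, supply shifts: Qs = 5.5(P − 13) + 198.
Solving gives Q = 374 with buyers paying $45 and producers receiving $32 (the $13 wedge).
ΔCS is the trapezoid between Q = 374 and Q = 385 of height $11: ½ · (385 + 374) · 11 = $4174.5.

Consumer surplus falls by $4174.5 thousand.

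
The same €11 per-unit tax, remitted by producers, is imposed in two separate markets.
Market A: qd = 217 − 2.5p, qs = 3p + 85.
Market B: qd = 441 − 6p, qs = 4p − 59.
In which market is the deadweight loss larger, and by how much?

Market A: pre-tax p* = €24, q* = 157; post-tax q = 142; deadweight loss = €82.5.
Market B: pre-tax p* = €50, q* = 141; post-tax q = 114.6; deadweight loss = €145.2.
Difference: €82.5 vs €145.2 → market B is larger by €62.7.

Market B, by €62.7.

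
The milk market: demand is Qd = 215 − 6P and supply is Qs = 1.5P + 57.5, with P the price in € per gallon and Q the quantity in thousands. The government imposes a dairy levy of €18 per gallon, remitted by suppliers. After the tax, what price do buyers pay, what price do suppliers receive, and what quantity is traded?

Buyers pay €24.6; suppliers receive €6.6; quantity = 67.4.

Before the tax: set 215 − 6P = 1.5P + 57.5 → P* = €21, Q* = 89.
With the tax collected from suppliers, supply shifts: Qs = 1.5(P − 18) + 57.5.
New equilibrium: buyers pay €24.6, suppliers receive €6.6, Q = 67.4. (Wedge: Pb − Ps = 18.)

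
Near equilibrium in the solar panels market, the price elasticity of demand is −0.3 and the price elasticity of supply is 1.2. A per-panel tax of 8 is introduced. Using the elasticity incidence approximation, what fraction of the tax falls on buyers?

Buyers' share ≈ 0.8.

Incidence ratio: buyers' share ≈ εs / (εs + |εd|) = 1.2 / (1.2 + 0.3) = 0.8.
Supply is the more elastic side, so buyers bear the larger share.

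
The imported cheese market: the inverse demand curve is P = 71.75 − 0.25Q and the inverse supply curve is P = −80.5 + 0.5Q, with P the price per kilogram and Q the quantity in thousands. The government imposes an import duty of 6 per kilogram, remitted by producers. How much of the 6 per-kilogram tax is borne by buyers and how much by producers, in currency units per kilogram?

Buyers bear 2 per kilogram; producers bear 4 per kilogram.

Inverting to Q(P) form: Qd = 287 − 4P; Qs = 2P + 161.
Before the tax: set 287 − 4P = 2P + 161 → P* = 21, Q* = 203.
With the tax collected from producers, supply shifts: Qs = 2(P − 6) + 161.
Solving gives Q = 195 with buyers paying 23 and producers receiving 17 (the 6 wedge).
Burden on buyers: 2; on producers: 4. (They sum to 6.)
The less price-elastic side of the market bears the larger share of a per-unit tax.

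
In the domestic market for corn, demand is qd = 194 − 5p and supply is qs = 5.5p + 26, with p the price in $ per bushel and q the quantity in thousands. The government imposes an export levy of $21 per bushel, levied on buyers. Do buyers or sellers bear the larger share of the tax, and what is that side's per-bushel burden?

Before the tax: set 194 − 5p = 5.5p + 26 → p* = $16, q* = 114.
With the tax collected from buyers, demand (in seller-price terms) shifts: qd = 194 − 5(p + 21).
New equilibrium: buyers pay $27, sellers receive $6, q = 59. (Wedge: pb − ps = 21.)
Per-bushel burden: buyers $11, sellers $10.
Buyers take the larger share because demand is less price-elastic here (demand slope 5 vs supply slope 5.5).

Buyers bear the larger share: $11 per bushel.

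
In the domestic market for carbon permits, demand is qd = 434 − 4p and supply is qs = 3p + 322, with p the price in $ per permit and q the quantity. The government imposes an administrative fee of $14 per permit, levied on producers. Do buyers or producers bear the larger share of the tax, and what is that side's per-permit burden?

Producers bear the larger share: $8 per permit.

Without the tax, 434 − 4p = 3p + 322 gives 7p = 112, so p* = $16 and q* = 370.
With the tax collected from producers, supply shifts: qs = 3(p − 14) + 322.
New equilibrium: buyers pay $22, producers receive $8, q = 346. (Wedge: pb − ps = 14.)
Per-permit burden: buyers $6, producers $8.
Producers take the larger share because supply is less price-elastic here (demand slope 4 vs supply slope 3).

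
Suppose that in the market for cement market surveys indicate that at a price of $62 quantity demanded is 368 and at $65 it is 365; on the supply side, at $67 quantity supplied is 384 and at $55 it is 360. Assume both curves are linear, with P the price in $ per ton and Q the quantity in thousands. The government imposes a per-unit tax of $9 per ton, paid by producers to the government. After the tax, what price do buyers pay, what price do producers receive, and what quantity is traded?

Buyers pay $66; producers receive $57; quantity = 364.

Demand slope: (365 − 368)/(65 − 62) = -1, so Qd = 430 − P.
Supply slope: (360 − 384)/(55 − 67) = 2, so Qs = 2P + 250.
Without the tax, 430 − P = 2P + 250 gives 3P = 180, so P* = $60 and Q* = 370.
With the tax collected from producers, supply shifts: Qs = 2(P − 9) + 250.
New equilibrium: buyers pay $66, producers receive $57, Q = 364. (Wedge: Pb − Ps = 9.)
The less price-elastic side of the market bears the larger share of a per-unit tax.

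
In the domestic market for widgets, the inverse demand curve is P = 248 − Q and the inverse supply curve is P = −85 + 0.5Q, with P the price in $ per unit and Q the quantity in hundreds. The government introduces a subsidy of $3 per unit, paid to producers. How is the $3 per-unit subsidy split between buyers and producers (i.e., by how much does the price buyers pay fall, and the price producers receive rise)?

Buyers gain $2 per unit; producers gain $1 per unit.

Inverting to Q(P) form: Qd = 248 − P; Qs = 2P + 170.
Before the subsidy: set 248 − P = 2P + 170 → P* = $26, Q* = 222.
With a per-unit subsidy paid to producers, each receives P + 3 per unit sold, so supply becomes Qs = 2(P + 3) + 170.
Solving gives Q = 224 with buyers paying $24 and producers receiving $27 (the $3 wedge).
Gain to buyers: $2; to producers: $1. (They sum to $3.)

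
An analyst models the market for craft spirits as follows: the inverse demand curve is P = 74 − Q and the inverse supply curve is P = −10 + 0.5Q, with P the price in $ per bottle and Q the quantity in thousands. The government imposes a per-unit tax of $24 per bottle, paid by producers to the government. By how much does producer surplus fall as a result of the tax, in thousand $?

Inverting to Q(P) form: Qd = 74 − P; Qs = 2P + 20.
Without the tax, 74 − P = 2P + 20 gives 3P = 54, so P* = $18 and Q* = 56.
With the tax collected from producers, supply shifts: Qs = 2(P − 24) + 20.
Solving gives Q = 40 with buyers paying $34 and producers receiving $10 (the $24 wedge).
ΔPS is the trapezoid between Q = 40 and Q = 56 of height $8: ½ · (56 + 40) · 8 = $384.

Producer surplus falls by $384 thousand.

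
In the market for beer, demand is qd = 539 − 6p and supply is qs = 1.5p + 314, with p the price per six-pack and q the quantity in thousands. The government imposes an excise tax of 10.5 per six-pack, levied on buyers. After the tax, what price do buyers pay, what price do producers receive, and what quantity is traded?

Buyers pay 32.1; producers receive 21.6; quantity = 346.4.

Before the tax: set 539 − 6p = 1.5p + 314 → p* = 30, q* = 359.
With the tax collected from buyers, demand (in seller-price terms) shifts: qd = 539 − 6(p + 10.5).
New equilibrium: buyers pay 32.1, producers receive 21.6, q = 346.4. (Wedge: pb − ps = 10.5.)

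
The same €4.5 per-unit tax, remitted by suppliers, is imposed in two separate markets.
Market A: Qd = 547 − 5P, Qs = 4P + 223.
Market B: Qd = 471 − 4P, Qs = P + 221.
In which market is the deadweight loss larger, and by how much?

Market A: pre-tax P* = €36, Q* = 367; post-tax Q = 357; deadweight loss = €22.5.
Market B: pre-tax P* = €50, Q* = 271; post-tax Q = 267.4; deadweight loss = €8.1.
Difference: €22.5 vs €8.1 → market A is larger by €14.4.

Market A, by €14.4.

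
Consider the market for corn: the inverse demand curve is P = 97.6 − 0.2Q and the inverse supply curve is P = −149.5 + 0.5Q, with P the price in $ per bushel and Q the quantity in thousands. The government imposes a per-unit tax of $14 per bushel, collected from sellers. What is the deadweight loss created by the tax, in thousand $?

Deadweight loss = $140 thousand.

Inverting to Q(P) form: Qd = 488 − 5P; Qs = 2P + 299.
Without the tax, 488 − 5P = 2P + 299 gives 7P = 189, so P* = $27 and Q* = 353.
With the tax collected from sellers, supply shifts: Qs = 2(P − 14) + 299.
New equilibrium: buyers pay $31, sellers receive $17, Q = 333. (Wedge: Pb − Ps = 14.)
Quantity falls by |ΔQ| = |353 − 333| = 20.
DWL = ½ · t · |ΔQ| = ½ · 14 · 20 = $140.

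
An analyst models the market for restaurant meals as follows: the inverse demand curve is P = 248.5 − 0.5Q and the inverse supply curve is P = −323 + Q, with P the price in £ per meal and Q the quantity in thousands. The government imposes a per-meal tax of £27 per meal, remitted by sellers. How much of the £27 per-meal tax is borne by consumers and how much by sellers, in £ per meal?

Consumers bear £9 per meal; sellers bear £18 per meal.

Rewrite in direct form: Qd = 497 − 2P and Qs = P + 323.
Without the tax, 497 − 2P = P + 323 gives 3P = 174, so P* = £58 and Q* = 381.
With the tax collected from sellers, supply shifts: Qs = (P − 27) + 323.
Solving gives Q = 363 with consumers paying £67 and sellers receiving £40 (the £27 wedge).
Burden on consumers: £9; on sellers: £18. (They sum to £27.)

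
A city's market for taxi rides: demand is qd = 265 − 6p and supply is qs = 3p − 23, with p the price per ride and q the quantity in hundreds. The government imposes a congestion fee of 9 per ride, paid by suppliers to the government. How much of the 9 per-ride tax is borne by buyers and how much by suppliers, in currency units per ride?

Buyers bear 3 per ride; suppliers bear 6 per ride.

Before the tax: set 265 − 6p = 3p − 23 → p* = 32, q* = 73.
With the tax collected from suppliers, supply shifts: qs = 3(p − 9) − 23.
Solving gives q = 55 with buyers paying 35 and suppliers receiving 26 (the 9 wedge).
Burden on buyers: 3; on suppliers: 6. (They sum to 9.)
The less price-elastic side of the market bears the larger share of a per-unit tax.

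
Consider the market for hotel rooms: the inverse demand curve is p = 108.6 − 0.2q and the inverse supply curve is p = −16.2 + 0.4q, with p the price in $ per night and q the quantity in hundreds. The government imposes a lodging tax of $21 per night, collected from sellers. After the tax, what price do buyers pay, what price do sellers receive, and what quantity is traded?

Buyers pay $74; sellers receive $53; quantity = 173.

Rewrite in direct form: qd = 543 − 5p and qs = 2.5p + 40.5.
Without the tax, 543 − 5p = 2.5p + 40.5 gives 7.5p = 502.5, so p* = $67 and q* = 208.
With the tax collected from sellers, supply shifts: qs = 2.5(p − 21) + 40.5.
Solving gives q = 173 with buyers paying $74 and sellers receiving $53 (the $21 wedge).
The less price-elastic side of the market bears the larger share of a per-unit tax.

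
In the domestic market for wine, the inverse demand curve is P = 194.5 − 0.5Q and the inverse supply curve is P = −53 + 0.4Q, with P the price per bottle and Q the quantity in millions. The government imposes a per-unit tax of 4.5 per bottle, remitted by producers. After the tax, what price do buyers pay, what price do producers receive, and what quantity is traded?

Rewrite in direct form: Qd = 389 − 2P and Qs = 2.5P + 132.5.
Without the tax, 389 − 2P = 2.5P + 132.5 gives 4.5P = 256.5, so P* = 57 and Q* = 275.
With the tax collected from producers, supply shifts: Qs = 2.5(P − 4.5) + 132.5.
New equilibrium: buyers pay 59.5, producers receive 55, Q = 270. (Wedge: Pb − Ps = 4.5.)

Buyers pay 59.5; producers receive 55; quantity = 270.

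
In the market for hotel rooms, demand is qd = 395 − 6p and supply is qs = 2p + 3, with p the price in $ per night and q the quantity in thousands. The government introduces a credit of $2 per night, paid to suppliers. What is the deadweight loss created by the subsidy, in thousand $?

Before the subsidy: set 395 − 6p = 2p + 3 → p* = $49, q* = 101.
With a per-unit subsidy paid to suppliers, each receives p + 2 per unit sold, so supply becomes qs = 2(p + 2) + 3.
New equilibrium: consumers pay $48.5, suppliers receive $50.5, q = 104. (Wedge: pb − ps = −2.)
Quantity rises by |ΔQ| = |101 − 104| = 3.
DWL = ½ · t · |ΔQ| = ½ · 2 · 3 = $3.

Deadweight loss = $3 thousand.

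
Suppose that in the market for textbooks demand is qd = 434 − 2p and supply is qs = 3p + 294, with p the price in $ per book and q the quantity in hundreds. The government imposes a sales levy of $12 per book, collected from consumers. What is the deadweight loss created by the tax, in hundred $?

Without the tax, 434 − 2p = 3p + 294 gives 5p = 140, so p* = $28 and q* = 378.
With the tax collected from consumers, demand (in seller-price terms) shifts: qd = 434 − 2(p + 12).
Solving gives q = 363.6 with consumers paying $35.2 and sellers receiving $23.2 (the $12 wedge).
Quantity falls by |ΔQ| = |378 − 363.6| = 14.4.
DWL = ½ · t · |ΔQ| = ½ · 12 · 14.4 = $86.4.

Deadweight loss = $86.4 hundred.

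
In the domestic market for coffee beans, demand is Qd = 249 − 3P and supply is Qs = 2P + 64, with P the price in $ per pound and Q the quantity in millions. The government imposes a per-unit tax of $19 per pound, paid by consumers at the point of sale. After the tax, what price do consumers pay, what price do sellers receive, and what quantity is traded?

Without the tax, 249 − 3P = 2P + 64 gives 5P = 185, so P* = $37 and Q* = 138.
With the tax collected from consumers, demand (in seller-price terms) shifts: Qd = 249 − 3(P + 19).
Solving gives Q = 115.2 with consumers paying $44.6 and sellers receiving $25.6 (the $19 wedge).
The less price-elastic side of the market bears the larger share of a per-unit tax.

Consumers pay $44.6; sellers receive $25.6; quantity = 115.2.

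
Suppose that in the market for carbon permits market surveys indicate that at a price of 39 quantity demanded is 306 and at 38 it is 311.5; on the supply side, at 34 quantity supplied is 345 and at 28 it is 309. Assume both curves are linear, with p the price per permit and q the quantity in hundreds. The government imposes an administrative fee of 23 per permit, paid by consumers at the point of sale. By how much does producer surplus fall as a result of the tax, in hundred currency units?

Demand slope: (311.5 − 306)/(38 − 39) = -5.5, so qd = 520.5 − 5.5p.
Supply slope: (309 − 345)/(28 − 34) = 6, so qs = 6p + 141.
Before the tax: set 520.5 − 5.5p = 6p + 141 → p* = 33, q* = 339.
With the tax collected from consumers, demand (in seller-price terms) shifts: qd = 520.5 − 5.5(p + 23).
New equilibrium: consumers pay 45, suppliers receive 22, q = 273. (Wedge: pb − ps = 23.)
ΔPS is the trapezoid between Q = 273 and Q = 339 of height 11: ½ · (339 + 273) · 11 = 3366.

Producer surplus falls by 3366 hundred.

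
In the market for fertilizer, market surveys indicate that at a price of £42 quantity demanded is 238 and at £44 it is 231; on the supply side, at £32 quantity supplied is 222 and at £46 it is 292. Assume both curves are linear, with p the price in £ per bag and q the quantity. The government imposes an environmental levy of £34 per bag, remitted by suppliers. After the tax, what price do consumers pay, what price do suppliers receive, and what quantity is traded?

Demand slope: (231 − 238)/(44 − 42) = -3.5, so qd = 385 − 3.5p.
Supply slope: (292 − 222)/(46 − 32) = 5, so qs = 5p + 62.
Without the tax, 385 − 3.5p = 5p + 62 gives 8.5p = 323, so p* = £38 and q* = 252.
With the tax collected from suppliers, supply shifts: qs = 5(p − 34) + 62.
Solving gives q = 182 with consumers paying £58 and suppliers receiving £24 (the £34 wedge).
The less price-elastic side of the market bears the larger share of a per-unit tax.

Consumers pay £58; suppliers receive £24; quantity = 182.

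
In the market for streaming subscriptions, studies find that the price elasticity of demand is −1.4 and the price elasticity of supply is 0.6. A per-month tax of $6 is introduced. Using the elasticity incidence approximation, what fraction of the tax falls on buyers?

Buyers' share ≈ 0.3.

Incidence ratio: buyers' share ≈ εs / (εs + |εd|) = 0.6 / (0.6 + 1.4) = 0.3.
Supply is the less elastic side, so buyers bear the smaller share.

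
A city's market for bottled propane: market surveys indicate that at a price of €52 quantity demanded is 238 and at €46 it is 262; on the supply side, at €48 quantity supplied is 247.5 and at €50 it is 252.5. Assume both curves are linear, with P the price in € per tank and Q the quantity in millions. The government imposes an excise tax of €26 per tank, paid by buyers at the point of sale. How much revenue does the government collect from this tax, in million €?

Demand slope: (262 − 238)/(46 − 52) = -4, so Qd = 446 − 4P.
Supply slope: (252.5 − 247.5)/(50 − 48) = 2.5, so Qs = 2.5P + 127.5.
Without the tax, 446 − 4P = 2.5P + 127.5 gives 6.5P = 318.5, so P* = €49 and Q* = 250.
With the tax collected from buyers, demand (in seller-price terms) shifts: Qd = 446 − 4(P + 26).
New equilibrium: buyers pay €59, sellers receive €33, Q = 210. (Wedge: Pb − Ps = 26.)
Revenue = t · Q = 26 · 210 = €5460.

Tax revenue = €5460 million.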